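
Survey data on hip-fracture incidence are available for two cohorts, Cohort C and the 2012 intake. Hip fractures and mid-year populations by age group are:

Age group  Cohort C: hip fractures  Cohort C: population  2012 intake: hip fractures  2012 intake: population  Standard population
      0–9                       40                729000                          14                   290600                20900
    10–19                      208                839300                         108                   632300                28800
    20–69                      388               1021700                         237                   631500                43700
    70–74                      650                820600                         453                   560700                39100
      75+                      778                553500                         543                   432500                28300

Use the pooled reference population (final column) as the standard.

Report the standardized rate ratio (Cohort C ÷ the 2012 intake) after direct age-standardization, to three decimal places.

Age-specific rates per 100000 for Cohort C: 5.49, 24.78, 37.98, 79.21, 140.56.
For the 2012 intake: 4.82, 17.08, 37.53, 80.79, 125.55.
Standard total = 160800; weights = 0.1300, 0.1791, 0.2718, 0.2432, 0.1760.
Cohort C: 0.1300×5.49 + 0.1791×24.78 + 0.2718×37.98 + 0.2432×79.21 + 0.1760×140.56 = 59.4710 per 100000.
The 2012 intake: 0.1300×4.82 + 0.1791×17.08 + 0.2718×37.53 + 0.2432×80.79 + 0.1760×125.55 = 55.6260 per 100000.
Ratio = 59.4710 ÷ 55.6260 = 1.06912.

1.069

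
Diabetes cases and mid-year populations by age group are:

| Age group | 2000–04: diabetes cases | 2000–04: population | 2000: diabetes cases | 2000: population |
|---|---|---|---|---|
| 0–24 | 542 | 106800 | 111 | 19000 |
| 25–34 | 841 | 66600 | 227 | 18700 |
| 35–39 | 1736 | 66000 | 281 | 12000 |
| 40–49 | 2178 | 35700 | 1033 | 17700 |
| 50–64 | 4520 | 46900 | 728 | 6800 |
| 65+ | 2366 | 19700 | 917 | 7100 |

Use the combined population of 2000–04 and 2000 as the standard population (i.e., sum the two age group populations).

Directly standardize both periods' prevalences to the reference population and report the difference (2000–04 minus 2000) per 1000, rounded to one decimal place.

-1.2

Age-specific rates per 1000 for 2000–04: 5.075, 12.628, 26.303, 61.008, 96.375, 120.102.
For 2000: 5.842, 12.139, 23.417, 58.362, 107.059, 129.155.
Combined standard total = 423000; weights = 0.2974, 0.2017, 0.1844, 0.1262, 0.1270, 0.0634.
2000–04: 0.2974×5.075 + 0.2017×12.628 + 0.1844×26.303 + 0.1262×61.008 + 0.1270×96.375 + 0.0634×120.102 = 36.4518 per 1000.
2000: 0.2974×5.842 + 0.2017×12.139 + 0.1844×23.417 + 0.1262×58.362 + 0.1270×107.059 + 0.0634×129.155 = 37.6450 per 1000.
Difference = 36.4518 − 37.6450 = -1.1931.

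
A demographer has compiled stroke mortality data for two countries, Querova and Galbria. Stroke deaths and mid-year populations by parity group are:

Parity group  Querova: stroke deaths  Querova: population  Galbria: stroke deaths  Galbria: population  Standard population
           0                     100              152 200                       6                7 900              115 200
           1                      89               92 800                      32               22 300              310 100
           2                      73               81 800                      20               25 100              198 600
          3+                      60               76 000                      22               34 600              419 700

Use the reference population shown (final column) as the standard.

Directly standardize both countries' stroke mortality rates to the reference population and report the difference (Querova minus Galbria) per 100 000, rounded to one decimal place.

Parity-specific rates per 100 000 for Querova: 65.70, 95.91, 89.24, 78.95.
For Galbria: 75.95, 143.50, 79.68, 63.58.
Standard total = 1 043 600; weights = 0.1104, 0.2971, 0.1903, 0.4022.
Querova: 0.1104×65.70 + 0.2971×95.91 + 0.1903×89.24 + 0.4022×78.95 = 84.4834 per 100 000.
Galbria: 0.1104×75.95 + 0.2971×143.50 + 0.1903×79.68 + 0.4022×63.58 = 91.7582 per 100 000.
Difference = 84.4834 − 91.7582 = -7.2748.

-7.3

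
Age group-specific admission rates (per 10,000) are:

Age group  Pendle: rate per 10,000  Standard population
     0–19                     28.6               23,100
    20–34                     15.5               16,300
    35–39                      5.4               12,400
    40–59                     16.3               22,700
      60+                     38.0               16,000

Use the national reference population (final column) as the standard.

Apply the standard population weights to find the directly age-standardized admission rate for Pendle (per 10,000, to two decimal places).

21.64

Standard total = 90,500; weights = 0.2552, 0.1801, 0.1370, 0.2508, 0.1768.
Standardized rate: 0.2552×28.6 + 0.1801×15.5 + 0.1370×5.4 + 0.2508×16.3 + 0.1768×38.0 = 21.6385 per 10,000.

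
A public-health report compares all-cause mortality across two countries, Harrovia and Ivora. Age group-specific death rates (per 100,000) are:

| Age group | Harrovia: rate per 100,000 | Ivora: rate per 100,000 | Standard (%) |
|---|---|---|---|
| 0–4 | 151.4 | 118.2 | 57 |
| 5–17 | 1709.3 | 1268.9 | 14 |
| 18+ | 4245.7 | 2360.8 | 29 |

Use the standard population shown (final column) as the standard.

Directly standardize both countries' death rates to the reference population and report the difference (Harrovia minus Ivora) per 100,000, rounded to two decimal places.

Standard weights: 0.57, 0.14, 0.29.
Harrovia: 0.5700×151.4 + 0.1400×1709.3 + 0.2900×4245.7 = 1556.8530 per 100,000.
Ivora: 0.5700×118.2 + 0.1400×1268.9 + 0.2900×2360.8 = 929.6520 per 100,000.
Difference = 1556.8530 − 929.6520 = 627.2010.

627.20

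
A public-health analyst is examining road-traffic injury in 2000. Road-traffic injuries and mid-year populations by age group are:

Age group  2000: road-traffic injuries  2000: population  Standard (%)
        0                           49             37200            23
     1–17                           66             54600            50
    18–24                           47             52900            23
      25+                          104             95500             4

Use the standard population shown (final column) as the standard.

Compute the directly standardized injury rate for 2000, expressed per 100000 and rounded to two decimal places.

115.53

Age-specific rates per 100000 for 2000: 131.72, 120.88, 88.85, 108.90.
Standard weights: 0.23, 0.50, 0.23, 0.04.
Standardized rate: 0.2300×131.72 + 0.5000×120.88 + 0.2300×88.85 + 0.0400×108.90 = 115.5261 per 100000.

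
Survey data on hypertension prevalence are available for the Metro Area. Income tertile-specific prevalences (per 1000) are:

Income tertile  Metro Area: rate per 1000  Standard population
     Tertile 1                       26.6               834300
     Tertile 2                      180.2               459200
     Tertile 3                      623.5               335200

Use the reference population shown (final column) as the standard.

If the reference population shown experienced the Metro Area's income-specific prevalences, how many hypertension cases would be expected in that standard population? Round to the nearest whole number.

313937

Expected hypertension cases = Σ (standard pop × income-specific rate ÷ 1000)
= 834300×26.6/1000 + 459200×180.2/1000 + 335200×623.5/1000
= 22192.38 + 82747.84 + 208997.20 = 313937.42.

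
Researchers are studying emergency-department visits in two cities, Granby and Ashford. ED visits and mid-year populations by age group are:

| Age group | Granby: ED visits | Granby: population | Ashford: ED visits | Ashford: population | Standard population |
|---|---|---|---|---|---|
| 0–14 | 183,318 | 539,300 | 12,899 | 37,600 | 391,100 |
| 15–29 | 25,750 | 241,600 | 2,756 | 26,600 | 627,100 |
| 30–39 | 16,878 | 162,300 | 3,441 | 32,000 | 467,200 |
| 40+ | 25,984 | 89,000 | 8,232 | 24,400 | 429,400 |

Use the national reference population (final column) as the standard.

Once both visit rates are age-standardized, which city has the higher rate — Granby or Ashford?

Ashford

Age-specific rates per 1,000 for Granby: 339.918, 106.581, 103.993, 291.955.
For Ashford: 343.059, 103.609, 107.531, 337.377.
Standard total = 1,914,800; weights = 0.2043, 0.3275, 0.2440, 0.2243.
Granby: 0.2043×339.918 + 0.3275×106.581 + 0.2440×103.993 + 0.2243×291.955 = 195.1796 per 1,000.
Ashford: 0.2043×343.059 + 0.3275×103.609 + 0.2440×107.531 + 0.2243×337.377 = 205.8971 per 1,000.
The crude rates (244.07 vs 226.60) would put Granby higher, but that reflects its age composition; once standardized to a common age structure, Ashford has the higher underlying rate.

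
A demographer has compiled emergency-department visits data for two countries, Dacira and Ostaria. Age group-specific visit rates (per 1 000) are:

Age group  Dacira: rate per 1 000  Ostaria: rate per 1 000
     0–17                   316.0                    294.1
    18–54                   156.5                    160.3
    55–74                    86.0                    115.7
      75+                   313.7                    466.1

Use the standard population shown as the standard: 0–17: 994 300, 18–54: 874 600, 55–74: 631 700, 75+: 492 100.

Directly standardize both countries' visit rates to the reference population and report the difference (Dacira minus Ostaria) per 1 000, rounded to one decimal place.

Standard total = 2 992 700; weights = 0.3322, 0.2922, 0.2111, 0.1644.
Dacira: 0.3322×316.0 + 0.2922×156.5 + 0.2111×86.0 + 0.1644×313.7 = 220.4603 per 1 000.
Ostaria: 0.3322×294.1 + 0.2922×160.3 + 0.2111×115.7 + 0.1644×466.1 = 245.6235 per 1 000.
Difference = 220.4603 − 245.6235 = -25.1632.

-25.2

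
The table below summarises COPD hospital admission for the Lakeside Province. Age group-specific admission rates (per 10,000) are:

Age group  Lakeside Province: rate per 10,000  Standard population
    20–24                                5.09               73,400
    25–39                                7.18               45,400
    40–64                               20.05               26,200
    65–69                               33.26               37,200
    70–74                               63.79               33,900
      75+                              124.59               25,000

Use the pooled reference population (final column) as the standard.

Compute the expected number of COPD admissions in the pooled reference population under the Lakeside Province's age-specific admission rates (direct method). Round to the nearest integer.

Expected COPD admissions = Σ (standard pop × age-specific rate ÷ 10,000)
= 73,400×5.09/10,000 + 45,400×7.18/10,000 + 26,200×20.05/10,000 + 37,200×33.26/10,000 + 33,900×63.79/10,000 + 25,000×124.59/10,000
= 37.36 + 32.60 + 52.53 + 123.73 + 216.25 + 311.48 = 773.94.

774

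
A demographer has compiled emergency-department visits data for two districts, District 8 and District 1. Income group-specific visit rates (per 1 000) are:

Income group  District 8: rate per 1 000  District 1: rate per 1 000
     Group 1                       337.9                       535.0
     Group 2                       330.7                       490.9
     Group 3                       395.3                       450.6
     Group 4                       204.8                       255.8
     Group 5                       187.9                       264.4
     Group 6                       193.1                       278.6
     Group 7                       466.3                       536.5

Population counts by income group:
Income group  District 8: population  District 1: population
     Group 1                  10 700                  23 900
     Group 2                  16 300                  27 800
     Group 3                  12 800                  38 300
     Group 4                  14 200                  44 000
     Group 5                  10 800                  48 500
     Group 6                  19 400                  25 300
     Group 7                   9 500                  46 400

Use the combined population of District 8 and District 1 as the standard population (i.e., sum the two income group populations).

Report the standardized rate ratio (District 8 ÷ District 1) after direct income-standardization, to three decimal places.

Combined standard total = 347 900; weights = 0.0995, 0.1268, 0.1469, 0.1673, 0.1705, 0.1285, 0.1607.
District 8: 0.0995×337.9 + 0.1268×330.7 + 0.1469×395.3 + 0.1673×204.8 + 0.1705×187.9 + 0.1285×193.1 + 0.1607×466.3 = 299.6108 per 1 000.
District 1: 0.0995×535.0 + 0.1268×490.9 + 0.1469×450.6 + 0.1673×255.8 + 0.1705×264.4 + 0.1285×278.6 + 0.1607×536.5 = 391.4792 per 1 000.
Ratio = 299.6108 ÷ 391.4792 = 0.76533.

0.765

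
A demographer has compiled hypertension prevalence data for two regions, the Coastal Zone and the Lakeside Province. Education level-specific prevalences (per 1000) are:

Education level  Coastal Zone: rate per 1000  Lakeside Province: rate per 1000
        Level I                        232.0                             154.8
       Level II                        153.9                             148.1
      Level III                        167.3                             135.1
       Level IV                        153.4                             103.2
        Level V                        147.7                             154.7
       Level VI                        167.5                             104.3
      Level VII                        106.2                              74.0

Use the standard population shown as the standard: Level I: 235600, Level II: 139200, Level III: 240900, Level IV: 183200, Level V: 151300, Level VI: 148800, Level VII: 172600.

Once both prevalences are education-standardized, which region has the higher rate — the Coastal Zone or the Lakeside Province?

Coastal Zone

Standard total = 1271600; weights = 0.1853, 0.1095, 0.1894, 0.1441, 0.1190, 0.1170, 0.1357.
The Coastal Zone: 0.1853×232.0 + 0.1095×153.9 + 0.1894×167.3 + 0.1441×153.4 + 0.1190×147.7 + 0.1170×167.5 + 0.1357×106.2 = 165.2160 per 1000.
The Lakeside Province: 0.1853×154.8 + 0.1095×148.1 + 0.1894×135.1 + 0.1441×103.2 + 0.1190×154.7 + 0.1170×104.3 + 0.1357×74.0 = 126.0118 per 1000.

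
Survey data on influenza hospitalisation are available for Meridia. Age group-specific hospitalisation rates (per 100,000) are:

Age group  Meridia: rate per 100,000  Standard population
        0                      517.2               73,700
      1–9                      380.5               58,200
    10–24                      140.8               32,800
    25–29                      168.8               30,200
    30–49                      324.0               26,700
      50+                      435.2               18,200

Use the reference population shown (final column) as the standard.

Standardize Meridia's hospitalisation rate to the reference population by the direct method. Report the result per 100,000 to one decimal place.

Standard total = 239,800; weights = 0.3073, 0.2427, 0.1368, 0.1259, 0.1113, 0.0759.
Standardized rate: 0.3073×517.2 + 0.2427×380.5 + 0.1368×140.8 + 0.1259×168.8 + 0.1113×324.0 + 0.0759×435.2 = 360.9265 per 100,000.

360.9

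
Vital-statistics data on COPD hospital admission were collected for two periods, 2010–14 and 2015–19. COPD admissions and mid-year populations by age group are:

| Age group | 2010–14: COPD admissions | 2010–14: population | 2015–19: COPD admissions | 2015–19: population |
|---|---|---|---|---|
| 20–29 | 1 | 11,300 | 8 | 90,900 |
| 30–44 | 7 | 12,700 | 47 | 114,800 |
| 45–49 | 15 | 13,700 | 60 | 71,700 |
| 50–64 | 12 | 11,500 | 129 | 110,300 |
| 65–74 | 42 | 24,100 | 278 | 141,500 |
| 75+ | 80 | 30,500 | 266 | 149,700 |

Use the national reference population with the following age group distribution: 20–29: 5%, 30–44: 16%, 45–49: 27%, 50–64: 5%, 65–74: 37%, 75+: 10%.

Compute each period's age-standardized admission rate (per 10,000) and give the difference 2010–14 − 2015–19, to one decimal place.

0.9

Age-specific rates per 10,000 for 2010–14: 0.88, 5.51, 10.95, 10.43, 17.43, 26.23.
For 2015–19: 0.88, 4.09, 8.37, 11.70, 19.65, 17.77.
Standard weights: 0.05, 0.16, 0.27, 0.05, 0.37, 0.10.
2010–14: 0.0500×0.88 + 0.1600×5.51 + 0.2700×10.95 + 0.0500×10.43 + 0.3700×17.43 + 0.1000×26.23 = 13.4752 per 10,000.
2015–19: 0.0500×0.88 + 0.1600×4.09 + 0.2700×8.37 + 0.0500×11.70 + 0.3700×19.65 + 0.1000×17.77 = 12.5894 per 10,000.
Difference = 13.4752 − 12.5894 = 0.8858.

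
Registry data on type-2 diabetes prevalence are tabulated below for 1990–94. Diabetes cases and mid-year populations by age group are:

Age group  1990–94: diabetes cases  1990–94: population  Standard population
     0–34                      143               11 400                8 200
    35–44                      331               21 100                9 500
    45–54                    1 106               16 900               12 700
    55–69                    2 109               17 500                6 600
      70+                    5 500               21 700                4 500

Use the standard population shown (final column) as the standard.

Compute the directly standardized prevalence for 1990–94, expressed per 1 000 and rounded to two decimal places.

72.75

Age-specific rates per 1 000 for 1990–94: 12.544, 15.687, 65.444, 120.514, 253.456.
Standard total = 41 500; weights = 0.1976, 0.2289, 0.3060, 0.1590, 0.1084.
Standardized rate: 0.1976×12.544 + 0.2289×15.687 + 0.3060×65.444 + 0.1590×120.514 + 0.1084×253.456 = 72.7463 per 1 000.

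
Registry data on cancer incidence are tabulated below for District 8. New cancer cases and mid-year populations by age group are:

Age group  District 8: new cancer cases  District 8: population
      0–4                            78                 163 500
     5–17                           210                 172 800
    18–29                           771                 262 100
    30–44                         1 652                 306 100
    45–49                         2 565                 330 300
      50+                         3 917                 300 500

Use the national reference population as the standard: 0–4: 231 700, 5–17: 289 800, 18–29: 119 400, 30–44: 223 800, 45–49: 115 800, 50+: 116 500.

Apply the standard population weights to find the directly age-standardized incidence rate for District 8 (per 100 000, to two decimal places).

404.71

Age-specific rates per 100 000 for District 8: 47.71, 121.53, 294.16, 539.69, 776.57, 1303.49.
Standard total = 1 097 000; weights = 0.2112, 0.2642, 0.1088, 0.2040, 0.1056, 0.1062.
Standardized rate: 0.2112×47.71 + 0.2642×121.53 + 0.1088×294.16 + 0.2040×539.69 + 0.1056×776.57 + 0.1062×1303.49 = 404.7057 per 100 000.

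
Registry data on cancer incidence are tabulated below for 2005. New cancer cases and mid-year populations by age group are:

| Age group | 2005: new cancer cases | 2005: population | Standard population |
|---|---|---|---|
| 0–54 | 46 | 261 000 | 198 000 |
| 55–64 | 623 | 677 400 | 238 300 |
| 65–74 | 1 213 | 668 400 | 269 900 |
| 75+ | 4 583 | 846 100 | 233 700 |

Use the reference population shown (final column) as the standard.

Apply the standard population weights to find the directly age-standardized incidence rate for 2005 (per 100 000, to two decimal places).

213.82

Age-specific rates per 100 000 for 2005: 17.62, 91.97, 181.48, 541.66.
Standard total = 939 900; weights = 0.2107, 0.2535, 0.2872, 0.2486.
Standardized rate: 0.2107×17.62 + 0.2535×91.97 + 0.2872×181.48 + 0.2486×541.66 = 213.8241 per 100 000.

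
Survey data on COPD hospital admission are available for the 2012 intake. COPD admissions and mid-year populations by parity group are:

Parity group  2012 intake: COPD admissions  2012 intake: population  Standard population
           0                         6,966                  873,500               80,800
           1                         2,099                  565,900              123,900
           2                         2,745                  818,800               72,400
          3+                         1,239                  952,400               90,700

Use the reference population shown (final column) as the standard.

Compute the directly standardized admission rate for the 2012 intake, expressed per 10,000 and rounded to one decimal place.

Parity-specific rates per 10,000 for the 2012 intake: 79.75, 37.09, 33.52, 13.01.
Standard total = 367,800; weights = 0.2197, 0.3369, 0.1968, 0.2466.
Standardized rate: 0.2197×79.75 + 0.3369×37.09 + 0.1968×33.52 + 0.2466×13.01 = 39.8216 per 10,000.

39.8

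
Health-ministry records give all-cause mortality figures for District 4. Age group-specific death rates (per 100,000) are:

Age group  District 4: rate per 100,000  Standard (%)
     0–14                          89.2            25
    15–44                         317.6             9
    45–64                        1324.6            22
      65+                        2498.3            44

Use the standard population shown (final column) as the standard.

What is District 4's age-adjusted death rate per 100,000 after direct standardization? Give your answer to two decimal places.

Standard weights: 0.25, 0.09, 0.22, 0.44.
Standardized rate: 0.2500×89.2 + 0.0900×317.6 + 0.2200×1324.6 + 0.4400×2498.3 = 1441.5480 per 100,000.

1441.55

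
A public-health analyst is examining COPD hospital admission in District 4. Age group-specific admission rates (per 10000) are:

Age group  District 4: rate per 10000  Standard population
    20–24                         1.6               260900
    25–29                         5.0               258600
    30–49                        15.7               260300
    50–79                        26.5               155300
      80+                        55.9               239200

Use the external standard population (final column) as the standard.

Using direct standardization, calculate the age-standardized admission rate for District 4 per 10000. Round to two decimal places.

19.83

Standard total = 1174300; weights = 0.2222, 0.2202, 0.2217, 0.1322, 0.2037.
Standardized rate: 0.2222×1.6 + 0.2202×5.0 + 0.2217×15.7 + 0.1322×26.5 + 0.2037×55.9 = 19.8279 per 10000.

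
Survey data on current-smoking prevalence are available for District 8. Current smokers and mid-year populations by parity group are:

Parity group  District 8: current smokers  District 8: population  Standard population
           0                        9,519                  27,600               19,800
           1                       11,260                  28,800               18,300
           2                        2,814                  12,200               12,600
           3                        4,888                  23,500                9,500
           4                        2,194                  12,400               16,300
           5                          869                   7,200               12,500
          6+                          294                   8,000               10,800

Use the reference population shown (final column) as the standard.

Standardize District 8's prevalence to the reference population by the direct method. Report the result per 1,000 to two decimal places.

237.03

Parity-specific rates per 1,000 for District 8: 344.891, 390.972, 230.656, 208.000, 176.935, 120.694, 36.750.
Standard total = 99,800; weights = 0.1984, 0.1834, 0.1263, 0.0952, 0.1633, 0.1253, 0.1082.
Standardized rate: 0.1984×344.891 + 0.1834×390.972 + 0.1263×230.656 + 0.0952×208.000 + 0.1633×176.935 + 0.1253×120.694 + 0.1082×36.750 = 237.0294 per 1,000.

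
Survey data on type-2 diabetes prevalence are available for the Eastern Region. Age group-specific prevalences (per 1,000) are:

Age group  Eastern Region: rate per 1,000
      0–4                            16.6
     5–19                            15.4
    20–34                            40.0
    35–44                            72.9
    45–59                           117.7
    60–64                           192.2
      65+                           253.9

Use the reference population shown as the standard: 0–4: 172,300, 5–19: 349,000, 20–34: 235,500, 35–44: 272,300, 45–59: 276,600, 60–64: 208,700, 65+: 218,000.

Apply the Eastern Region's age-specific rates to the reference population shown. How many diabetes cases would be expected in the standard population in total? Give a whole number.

Expected diabetes cases = Σ (standard pop × age-specific rate ÷ 1,000)
= 172,300×16.6/1,000 + 349,000×15.4/1,000 + 235,500×40.0/1,000 + 272,300×72.9/1,000 + 276,600×117.7/1,000 + 208,700×192.2/1,000 + 218,000×253.9/1,000
= 2860.18 + 5374.60 + 9420.00 + 19850.67 + 32555.82 + 40112.14 + 55350.20 = 165523.61.

165524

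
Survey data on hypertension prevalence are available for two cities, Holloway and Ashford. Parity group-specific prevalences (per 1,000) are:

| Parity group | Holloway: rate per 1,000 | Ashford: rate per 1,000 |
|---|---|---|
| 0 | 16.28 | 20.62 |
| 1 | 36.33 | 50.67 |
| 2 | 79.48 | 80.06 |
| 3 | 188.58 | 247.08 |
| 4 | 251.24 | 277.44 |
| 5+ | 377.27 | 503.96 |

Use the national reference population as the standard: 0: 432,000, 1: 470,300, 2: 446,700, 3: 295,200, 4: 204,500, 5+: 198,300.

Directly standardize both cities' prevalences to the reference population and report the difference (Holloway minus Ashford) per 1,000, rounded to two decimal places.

-27.66

Standard total = 2,047,000; weights = 0.2110, 0.2298, 0.2182, 0.1442, 0.0999, 0.0969.
Holloway: 0.2110×16.28 + 0.2298×36.33 + 0.2182×79.48 + 0.1442×188.58 + 0.0999×251.24 + 0.0969×377.27 = 117.9691 per 1,000.
Ashford: 0.2110×20.62 + 0.2298×50.67 + 0.2182×80.06 + 0.1442×247.08 + 0.0999×277.44 + 0.0969×503.96 = 145.6329 per 1,000.
Difference = 117.9691 − 145.6329 = -27.6638.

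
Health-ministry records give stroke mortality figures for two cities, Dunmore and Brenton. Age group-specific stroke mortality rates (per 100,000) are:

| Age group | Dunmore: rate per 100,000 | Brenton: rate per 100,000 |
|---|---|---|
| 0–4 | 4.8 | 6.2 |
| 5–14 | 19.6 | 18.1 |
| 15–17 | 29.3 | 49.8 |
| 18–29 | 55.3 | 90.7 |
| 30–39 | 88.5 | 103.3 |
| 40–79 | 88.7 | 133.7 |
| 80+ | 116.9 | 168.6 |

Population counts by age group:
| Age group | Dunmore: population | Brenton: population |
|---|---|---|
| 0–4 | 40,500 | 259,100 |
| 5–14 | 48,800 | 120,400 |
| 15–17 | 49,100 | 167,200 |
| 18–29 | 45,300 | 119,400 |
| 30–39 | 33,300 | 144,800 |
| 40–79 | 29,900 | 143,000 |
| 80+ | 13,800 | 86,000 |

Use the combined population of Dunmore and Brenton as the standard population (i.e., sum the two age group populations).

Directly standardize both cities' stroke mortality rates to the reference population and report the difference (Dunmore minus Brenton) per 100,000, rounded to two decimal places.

-20.00

Combined standard total = 1,300,600; weights = 0.2304, 0.1301, 0.1663, 0.1266, 0.1369, 0.1329, 0.0767.
Dunmore: 0.2304×4.8 + 0.1301×19.6 + 0.1663×29.3 + 0.1266×55.3 + 0.1369×88.5 + 0.1329×88.7 + 0.0767×116.9 = 48.4120 per 100,000.
Brenton: 0.2304×6.2 + 0.1301×18.1 + 0.1663×49.8 + 0.1266×90.7 + 0.1369×103.3 + 0.1329×133.7 + 0.0767×168.6 = 68.4075 per 100,000.
Difference = 48.4120 − 68.4075 = -19.9955.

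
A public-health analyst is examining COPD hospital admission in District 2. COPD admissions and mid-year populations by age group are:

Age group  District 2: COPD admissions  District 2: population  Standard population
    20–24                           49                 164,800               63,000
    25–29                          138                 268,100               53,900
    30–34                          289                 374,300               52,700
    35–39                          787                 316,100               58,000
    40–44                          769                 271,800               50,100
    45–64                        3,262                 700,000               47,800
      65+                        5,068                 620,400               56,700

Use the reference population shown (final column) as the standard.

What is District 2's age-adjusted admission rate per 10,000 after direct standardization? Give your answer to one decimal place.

27.7

Age-specific rates per 10,000 for District 2: 2.97, 5.15, 7.72, 24.90, 28.29, 46.60, 81.69.
Standard total = 382,200; weights = 0.1648, 0.1410, 0.1379, 0.1518, 0.1311, 0.1251, 0.1484.
Standardized rate: 0.1648×2.97 + 0.1410×5.15 + 0.1379×7.72 + 0.1518×24.90 + 0.1311×28.29 + 0.1251×46.60 + 0.1484×81.69 = 27.7144 per 10,000.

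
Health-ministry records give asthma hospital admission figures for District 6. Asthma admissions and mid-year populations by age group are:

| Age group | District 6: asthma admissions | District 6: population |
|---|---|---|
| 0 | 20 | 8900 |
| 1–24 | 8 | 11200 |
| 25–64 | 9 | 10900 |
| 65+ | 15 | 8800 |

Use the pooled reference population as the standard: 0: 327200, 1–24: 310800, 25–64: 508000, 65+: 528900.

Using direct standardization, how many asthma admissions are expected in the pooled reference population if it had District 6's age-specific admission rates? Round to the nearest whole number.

2278

Age-specific rates per 10000 for District 6: 22.47, 7.14, 8.26, 17.05.
Expected asthma admissions = Σ (standard pop × age-specific rate ÷ 10000)
= 327200×22.47/10000 + 310800×7.14/10000 + 508000×8.26/10000 + 528900×17.05/10000
= 735.28 + 222.00 + 419.45 + 901.53 = 2278.26.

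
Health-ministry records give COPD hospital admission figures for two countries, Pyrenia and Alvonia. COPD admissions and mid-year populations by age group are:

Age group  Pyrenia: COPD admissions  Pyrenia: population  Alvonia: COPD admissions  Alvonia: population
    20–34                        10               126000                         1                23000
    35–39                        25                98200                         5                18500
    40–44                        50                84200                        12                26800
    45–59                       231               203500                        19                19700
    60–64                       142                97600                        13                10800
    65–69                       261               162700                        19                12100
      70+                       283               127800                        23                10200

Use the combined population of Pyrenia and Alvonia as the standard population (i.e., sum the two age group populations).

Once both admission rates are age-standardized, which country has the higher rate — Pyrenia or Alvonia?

Age-specific rates per 10000 for Pyrenia: 0.79, 2.55, 5.94, 11.35, 14.55, 16.04, 22.14.
For Alvonia: 0.43, 2.70, 4.48, 9.64, 12.04, 15.70, 22.55.
Combined standard total = 1021100; weights = 0.1459, 0.1143, 0.1087, 0.2186, 0.1062, 0.1712, 0.1351.
Pyrenia: 0.1459×0.79 + 0.1143×2.55 + 0.1087×5.94 + 0.2186×11.35 + 0.1062×14.55 + 0.1712×16.04 + 0.1351×22.14 = 10.8170 per 10000.
Alvonia: 0.1459×0.43 + 0.1143×2.70 + 0.1087×4.48 + 0.2186×9.64 + 0.1062×12.04 + 0.1712×15.70 + 0.1351×22.55 = 9.9807 per 10000.

Pyrenia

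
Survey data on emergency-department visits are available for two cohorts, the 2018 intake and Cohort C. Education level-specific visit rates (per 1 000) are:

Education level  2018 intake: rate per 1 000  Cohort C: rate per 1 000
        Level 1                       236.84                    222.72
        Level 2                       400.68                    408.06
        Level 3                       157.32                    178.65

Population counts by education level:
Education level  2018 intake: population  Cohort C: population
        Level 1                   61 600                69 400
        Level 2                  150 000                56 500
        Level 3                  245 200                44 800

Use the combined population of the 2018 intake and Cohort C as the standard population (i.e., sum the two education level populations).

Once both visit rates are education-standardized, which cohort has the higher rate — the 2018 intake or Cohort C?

Cohort C

Combined standard total = 627 500; weights = 0.2088, 0.3291, 0.4622.
The 2018 intake: 0.2088×236.84 + 0.3291×400.68 + 0.4622×157.32 = 254.0068 per 1 000.
Cohort C: 0.2088×222.72 + 0.3291×408.06 + 0.4622×178.65 = 263.3454 per 1 000.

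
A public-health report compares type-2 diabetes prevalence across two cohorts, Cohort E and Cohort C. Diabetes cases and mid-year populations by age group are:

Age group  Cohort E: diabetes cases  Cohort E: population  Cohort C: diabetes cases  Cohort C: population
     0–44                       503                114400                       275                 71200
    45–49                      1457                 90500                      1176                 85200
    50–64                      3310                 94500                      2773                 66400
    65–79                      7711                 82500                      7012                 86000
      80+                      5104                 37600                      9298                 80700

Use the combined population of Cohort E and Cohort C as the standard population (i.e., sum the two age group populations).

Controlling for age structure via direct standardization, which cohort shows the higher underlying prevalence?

Cohort E

Age-specific rates per 1000 for Cohort E: 4.397, 16.099, 35.026, 93.467, 135.745.
For Cohort C: 3.862, 13.803, 41.762, 81.535, 115.217.
Combined standard total = 809000; weights = 0.2294, 0.2172, 0.1989, 0.2083, 0.1462.
Cohort E: 0.2294×4.397 + 0.2172×16.099 + 0.1989×35.026 + 0.2083×93.467 + 0.1462×135.745 = 50.7889 per 1000.
Cohort C: 0.2294×3.862 + 0.2172×13.803 + 0.1989×41.762 + 0.2083×81.535 + 0.1462×115.217 = 46.0202 per 1000.
The crude rates (43.11 vs 52.72) would put Cohort C higher, but that reflects its age composition; once standardized to a common age structure, Cohort E has the higher underlying rate.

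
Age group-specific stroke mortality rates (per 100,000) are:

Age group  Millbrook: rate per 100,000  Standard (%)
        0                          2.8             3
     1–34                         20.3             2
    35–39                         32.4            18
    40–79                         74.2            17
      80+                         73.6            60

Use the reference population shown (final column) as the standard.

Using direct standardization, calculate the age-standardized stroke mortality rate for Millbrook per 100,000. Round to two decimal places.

Standard weights: 0.03, 0.02, 0.18, 0.17, 0.60.
Standardized rate: 0.0300×2.8 + 0.0200×20.3 + 0.1800×32.4 + 0.1700×74.2 + 0.6000×73.6 = 63.0960 per 100,000.

63.10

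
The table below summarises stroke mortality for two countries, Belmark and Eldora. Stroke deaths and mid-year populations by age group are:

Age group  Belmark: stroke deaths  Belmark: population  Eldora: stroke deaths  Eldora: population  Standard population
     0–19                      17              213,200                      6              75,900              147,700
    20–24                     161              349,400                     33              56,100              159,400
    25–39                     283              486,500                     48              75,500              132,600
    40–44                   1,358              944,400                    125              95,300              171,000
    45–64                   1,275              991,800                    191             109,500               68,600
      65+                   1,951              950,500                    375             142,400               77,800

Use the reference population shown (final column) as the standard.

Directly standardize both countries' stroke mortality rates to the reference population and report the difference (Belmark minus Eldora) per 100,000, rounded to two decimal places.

-10.89

Age-specific rates per 100,000 for Belmark: 7.97, 46.08, 58.17, 143.80, 128.55, 205.26.
For Eldora: 7.91, 58.82, 63.58, 131.16, 174.43, 263.34.
Standard total = 757,100; weights = 0.1951, 0.2105, 0.1751, 0.2259, 0.0906, 0.1028.
Belmark: 0.1951×7.97 + 0.2105×46.08 + 0.1751×58.17 + 0.2259×143.80 + 0.0906×128.55 + 0.1028×205.26 = 86.6638 per 100,000.
Eldora: 0.1951×7.91 + 0.2105×58.82 + 0.1751×63.58 + 0.2259×131.16 + 0.0906×174.43 + 0.1028×263.34 = 97.5529 per 100,000.
Difference = 86.6638 − 97.5529 = -10.8892.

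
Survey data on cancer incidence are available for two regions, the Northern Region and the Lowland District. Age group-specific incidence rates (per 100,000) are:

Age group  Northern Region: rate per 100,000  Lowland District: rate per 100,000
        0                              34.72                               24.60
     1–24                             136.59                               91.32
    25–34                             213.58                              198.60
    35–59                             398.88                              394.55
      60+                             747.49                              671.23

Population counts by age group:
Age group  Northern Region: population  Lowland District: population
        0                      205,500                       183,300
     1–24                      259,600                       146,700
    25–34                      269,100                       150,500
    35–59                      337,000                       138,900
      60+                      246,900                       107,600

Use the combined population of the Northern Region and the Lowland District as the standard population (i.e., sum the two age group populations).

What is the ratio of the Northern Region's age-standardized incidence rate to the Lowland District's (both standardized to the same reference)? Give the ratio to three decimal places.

Combined standard total = 2,045,100; weights = 0.1901, 0.1987, 0.2052, 0.2327, 0.1733.
The Northern Region: 0.1901×34.72 + 0.1987×136.59 + 0.2052×213.58 + 0.2327×398.88 + 0.1733×747.49 = 299.9492 per 100,000.
The Lowland District: 0.1901×24.60 + 0.1987×91.32 + 0.2052×198.60 + 0.2327×394.55 + 0.1733×671.23 = 271.7313 per 100,000.
Ratio = 299.9492 ÷ 271.7313 = 1.10384.

1.104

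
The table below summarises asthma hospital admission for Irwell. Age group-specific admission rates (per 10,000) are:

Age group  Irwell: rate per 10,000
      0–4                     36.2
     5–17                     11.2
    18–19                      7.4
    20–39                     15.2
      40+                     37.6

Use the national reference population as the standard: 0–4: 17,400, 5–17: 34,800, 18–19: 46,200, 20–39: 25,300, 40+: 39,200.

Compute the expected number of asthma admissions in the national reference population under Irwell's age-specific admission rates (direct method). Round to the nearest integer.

Expected asthma admissions = Σ (standard pop × age-specific rate ÷ 10,000)
= 17,400×36.2/10,000 + 34,800×11.2/10,000 + 46,200×7.4/10,000 + 25,300×15.2/10,000 + 39,200×37.6/10,000
= 62.99 + 38.98 + 34.19 + 38.46 + 147.39 = 322.00.

322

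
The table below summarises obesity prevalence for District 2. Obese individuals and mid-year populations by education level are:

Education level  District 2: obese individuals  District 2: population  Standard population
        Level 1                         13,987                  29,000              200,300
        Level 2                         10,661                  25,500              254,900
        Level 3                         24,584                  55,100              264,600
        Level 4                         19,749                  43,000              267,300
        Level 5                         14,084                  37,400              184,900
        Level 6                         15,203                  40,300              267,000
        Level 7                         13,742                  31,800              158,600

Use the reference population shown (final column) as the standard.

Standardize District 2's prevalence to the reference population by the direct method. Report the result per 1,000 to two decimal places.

427.45

Education-specific rates per 1,000 for District 2: 482.310, 418.078, 446.171, 459.279, 376.578, 377.246, 432.138.
Standard total = 1,597,600; weights = 0.1254, 0.1596, 0.1656, 0.1673, 0.1157, 0.1671, 0.0993.
Standardized rate: 0.1254×482.310 + 0.1596×418.078 + 0.1656×446.171 + 0.1673×459.279 + 0.1157×376.578 + 0.1671×377.246 + 0.0993×432.138 = 427.4461 per 1,000.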